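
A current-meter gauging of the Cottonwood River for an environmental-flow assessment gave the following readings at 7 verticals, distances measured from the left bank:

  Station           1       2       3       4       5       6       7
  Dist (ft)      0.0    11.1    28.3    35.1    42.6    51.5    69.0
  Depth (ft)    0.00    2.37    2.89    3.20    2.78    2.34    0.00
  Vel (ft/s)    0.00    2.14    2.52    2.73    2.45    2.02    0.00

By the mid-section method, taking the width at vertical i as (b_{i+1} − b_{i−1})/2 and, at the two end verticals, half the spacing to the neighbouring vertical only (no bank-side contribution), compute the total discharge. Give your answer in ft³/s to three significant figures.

340 ft³/s

w_2 = (28.3 − 0.0)/2 = 14.15 ft; q_2 = 2.14 × 2.37 × 14.15 = 71.77 ft³/s
w_3 = (35.1 − 11.1)/2 = 12 ft; q_3 = 2.52 × 2.89 × 12 = 87.39 ft³/s
w_4 = (42.6 − 28.3)/2 = 7.15 ft; q_4 = 2.73 × 3.20 × 7.15 = 62.46 ft³/s
w_5 = (51.5 − 35.1)/2 = 8.2 ft; q_5 = 2.45 × 2.78 × 8.2 = 55.85 ft³/s
w_6 = (69.0 − 42.6)/2 = 13.2 ft; q_6 = 2.02 × 2.34 × 13.2 = 62.39 ft³/s
Stations 1, 7 contribute zero (depth or velocity is 0).
Q = Σ qᵢ = 339.9 ft³/s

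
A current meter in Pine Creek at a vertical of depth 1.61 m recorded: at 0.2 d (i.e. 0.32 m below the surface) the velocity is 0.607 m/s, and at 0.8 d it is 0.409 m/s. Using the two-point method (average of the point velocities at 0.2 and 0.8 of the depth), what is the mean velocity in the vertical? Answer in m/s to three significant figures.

0.508 m/s

v̄ = (0.607 + 0.409) / 2 = 0.5080 m/s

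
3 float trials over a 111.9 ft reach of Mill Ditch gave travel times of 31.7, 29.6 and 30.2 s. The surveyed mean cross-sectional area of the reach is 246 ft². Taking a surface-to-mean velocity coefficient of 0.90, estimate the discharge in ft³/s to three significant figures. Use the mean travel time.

t̄ = (31.7 + 29.6 + 30.2) / 3 = 30.5 s
v_surface = L / t̄ = 111.9 / 30.5 = 3.669 ft/s
v_mean = 0.90 × 3.669 = 3.302 ft/s
Q = A × v_mean = 246 × 3.302 = 812.3 ft³/s

812 ft³/s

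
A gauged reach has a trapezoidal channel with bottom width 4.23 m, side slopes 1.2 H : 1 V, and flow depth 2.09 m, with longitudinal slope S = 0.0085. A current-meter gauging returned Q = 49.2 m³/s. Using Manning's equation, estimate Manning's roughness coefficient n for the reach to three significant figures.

0.0316

A = (b + z·y)·y = (4.23 + 1.2×2.09)×2.09 = 14.08 m²
P = b + 2y√(1+z²) = 4.23 + 2×2.09×√(1+1.2²) = 10.76 m
R = A/P = 14.08/10.76 = 1.309 m
n = (1/Q)·A·R^(2/3)·S^(1/2) = (1/49.2) × 14.08 × 1.197 × 0.09220 = 0.03158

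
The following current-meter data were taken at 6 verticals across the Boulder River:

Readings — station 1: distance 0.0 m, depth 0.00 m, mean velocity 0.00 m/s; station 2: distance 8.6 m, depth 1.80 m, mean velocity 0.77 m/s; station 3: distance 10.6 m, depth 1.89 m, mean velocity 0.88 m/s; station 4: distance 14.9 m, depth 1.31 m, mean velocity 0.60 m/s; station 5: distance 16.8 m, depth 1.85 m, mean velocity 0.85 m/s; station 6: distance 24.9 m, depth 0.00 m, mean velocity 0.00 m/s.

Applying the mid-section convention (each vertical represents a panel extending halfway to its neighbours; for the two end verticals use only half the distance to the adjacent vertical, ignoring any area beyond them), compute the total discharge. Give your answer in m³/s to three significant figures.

w_2 = (10.6 − 0.0)/2 = 5.3 m; q_2 = 0.77 × 1.80 × 5.3 = 7.346 m³/s
w_3 = (14.9 − 8.6)/2 = 3.15 m; q_3 = 0.88 × 1.89 × 3.15 = 5.239 m³/s
w_4 = (16.8 − 10.6)/2 = 3.1 m; q_4 = 0.60 × 1.31 × 3.1 = 2.437 m³/s
w_5 = (24.9 − 14.9)/2 = 5 m; q_5 = 0.85 × 1.85 × 5 = 7.863 m³/s
Stations 1, 6 contribute zero (depth or velocity is 0).
Q = Σ qᵢ = 22.88 m³/s

22.9 m³/s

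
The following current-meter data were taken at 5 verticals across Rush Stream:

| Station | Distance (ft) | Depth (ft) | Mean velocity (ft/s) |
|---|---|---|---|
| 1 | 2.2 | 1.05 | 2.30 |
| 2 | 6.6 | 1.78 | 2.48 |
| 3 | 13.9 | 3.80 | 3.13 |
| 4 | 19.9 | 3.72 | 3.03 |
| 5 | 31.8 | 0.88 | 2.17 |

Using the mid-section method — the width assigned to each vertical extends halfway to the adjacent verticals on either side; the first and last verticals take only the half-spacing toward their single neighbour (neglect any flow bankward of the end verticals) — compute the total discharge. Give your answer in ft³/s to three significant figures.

222 ft³/s

w_1 = (6.6 − 2.2)/2 = 2.2 ft; q_1 = 2.30 × 1.05 × 2.2 = 5.313 ft³/s
w_2 = (13.9 − 2.2)/2 = 5.85 ft; q_2 = 2.48 × 1.78 × 5.85 = 25.82 ft³/s
w_3 = (19.9 − 6.6)/2 = 6.65 ft; q_3 = 3.13 × 3.80 × 6.65 = 79.10 ft³/s
w_4 = (31.8 − 13.9)/2 = 8.95 ft; q_4 = 3.03 × 3.72 × 8.95 = 100.9 ft³/s
w_5 = (31.8 − 19.9)/2 = 5.95 ft; q_5 = 2.17 × 0.88 × 5.95 = 11.36 ft³/s
Q = Σ qᵢ = 222.5 ft³/s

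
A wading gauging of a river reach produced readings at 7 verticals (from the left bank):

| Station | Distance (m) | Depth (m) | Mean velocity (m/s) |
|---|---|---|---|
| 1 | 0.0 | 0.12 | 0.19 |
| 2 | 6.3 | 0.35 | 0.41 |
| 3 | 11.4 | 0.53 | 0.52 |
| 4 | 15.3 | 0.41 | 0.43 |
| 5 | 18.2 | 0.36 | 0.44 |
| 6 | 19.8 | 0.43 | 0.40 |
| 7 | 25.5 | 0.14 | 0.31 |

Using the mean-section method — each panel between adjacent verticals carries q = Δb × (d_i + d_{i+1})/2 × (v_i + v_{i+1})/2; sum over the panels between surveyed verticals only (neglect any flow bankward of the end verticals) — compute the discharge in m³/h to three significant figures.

13300 m³/h

Panel 1-2: Δb = 6.3 m, d̄ = (0.12+0.35)/2 = 0.235, v̄ = (0.19+0.41)/2 = 0.3 → q = 6.3×0.235×0.3 = 0.4442 m³/s
Panel 2-3: Δb = 5.1 m, d̄ = (0.35+0.53)/2 = 0.44, v̄ = (0.41+0.52)/2 = 0.465 → q = 5.1×0.44×0.465 = 1.043 m³/s
Panel 3-4: Δb = 3.9 m, d̄ = (0.53+0.41)/2 = 0.47, v̄ = (0.52+0.43)/2 = 0.475 → q = 3.9×0.47×0.475 = 0.8707 m³/s
Panel 4-5: Δb = 2.9 m, d̄ = (0.41+0.36)/2 = 0.385, v̄ = (0.43+0.44)/2 = 0.435 → q = 2.9×0.385×0.435 = 0.4857 m³/s
Panel 5-6: Δb = 1.6 m, d̄ = (0.36+0.43)/2 = 0.395, v̄ = (0.44+0.40)/2 = 0.42 → q = 1.6×0.395×0.42 = 0.2654 m³/s
Panel 6-7: Δb = 5.7 m, d̄ = (0.43+0.14)/2 = 0.285, v̄ = (0.40+0.31)/2 = 0.355 → q = 5.7×0.285×0.355 = 0.5767 m³/s
Q = Σ q = 3.686 m³/s
= 3.686 × 3600 = 13270 m³/h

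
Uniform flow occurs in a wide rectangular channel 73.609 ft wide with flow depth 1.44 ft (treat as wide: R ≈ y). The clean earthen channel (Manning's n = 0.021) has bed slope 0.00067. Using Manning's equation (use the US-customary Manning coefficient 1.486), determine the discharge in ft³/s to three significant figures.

A = b·y = 73.609 × 1.44 = 106.0 ft²
Wide channel: R ≈ y = 1.44 ft
Q = (1.486/n)·A·R^(2/3)·S^(1/2) = (1.486/0.021) × 106.0 × 1.440^(2/3) × 0.00067^(1/2) = 247.6 ft³/s

248 ft³/s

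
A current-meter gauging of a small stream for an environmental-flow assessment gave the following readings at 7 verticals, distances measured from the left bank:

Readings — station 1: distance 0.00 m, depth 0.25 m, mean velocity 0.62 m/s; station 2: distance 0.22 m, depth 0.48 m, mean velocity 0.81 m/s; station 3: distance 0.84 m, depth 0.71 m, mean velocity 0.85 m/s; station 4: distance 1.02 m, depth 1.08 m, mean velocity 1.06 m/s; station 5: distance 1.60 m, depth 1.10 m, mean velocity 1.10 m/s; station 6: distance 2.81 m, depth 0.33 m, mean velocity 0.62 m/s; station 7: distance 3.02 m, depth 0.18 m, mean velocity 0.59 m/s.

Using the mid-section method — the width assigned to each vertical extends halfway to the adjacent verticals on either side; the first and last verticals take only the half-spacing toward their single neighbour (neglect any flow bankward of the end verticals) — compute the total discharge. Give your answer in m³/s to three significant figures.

2.10 m³/s

w_1 = (0.22 − 0.00)/2 = 0.11 m; q_1 = 0.62 × 0.25 × 0.11 = 0.01705 m³/s
w_2 = (0.84 − 0.00)/2 = 0.42 m; q_2 = 0.81 × 0.48 × 0.42 = 0.1633 m³/s
w_3 = (1.02 − 0.22)/2 = 0.4 m; q_3 = 0.85 × 0.71 × 0.4 = 0.2414 m³/s
w_4 = (1.60 − 0.84)/2 = 0.38 m; q_4 = 1.06 × 1.08 × 0.38 = 0.4350 m³/s
w_5 = (2.81 − 1.02)/2 = 0.895 m; q_5 = 1.10 × 1.10 × 0.895 = 1.083 m³/s
w_6 = (3.02 − 1.60)/2 = 0.71 m; q_6 = 0.62 × 0.33 × 0.71 = 0.1453 m³/s
w_7 = (3.02 − 2.81)/2 = 0.105 m; q_7 = 0.59 × 0.18 × 0.105 = 0.01115 m³/s
Q = Σ qᵢ = 2.096 m³/s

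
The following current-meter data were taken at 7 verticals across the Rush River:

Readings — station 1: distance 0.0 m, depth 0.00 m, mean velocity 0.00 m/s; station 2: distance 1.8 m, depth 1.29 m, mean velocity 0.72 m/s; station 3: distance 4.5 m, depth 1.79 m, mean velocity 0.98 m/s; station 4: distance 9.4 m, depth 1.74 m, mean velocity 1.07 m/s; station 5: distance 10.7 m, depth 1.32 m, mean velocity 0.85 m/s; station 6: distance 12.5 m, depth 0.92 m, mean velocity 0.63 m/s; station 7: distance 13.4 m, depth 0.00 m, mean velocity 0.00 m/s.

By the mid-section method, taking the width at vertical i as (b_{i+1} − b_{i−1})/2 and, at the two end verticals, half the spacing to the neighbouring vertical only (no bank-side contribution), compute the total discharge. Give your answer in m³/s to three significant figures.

w_2 = (4.5 − 0.0)/2 = 2.25 m; q_2 = 0.72 × 1.29 × 2.25 = 2.090 m³/s
w_3 = (9.4 − 1.8)/2 = 3.8 m; q_3 = 0.98 × 1.79 × 3.8 = 6.666 m³/s
w_4 = (10.7 − 4.5)/2 = 3.1 m; q_4 = 1.07 × 1.74 × 3.1 = 5.772 m³/s
w_5 = (12.5 − 9.4)/2 = 1.55 m; q_5 = 0.85 × 1.32 × 1.55 = 1.739 m³/s
w_6 = (13.4 − 10.7)/2 = 1.35 m; q_6 = 0.63 × 0.92 × 1.35 = 0.7825 m³/s
Stations 1, 7 contribute zero (depth or velocity is 0).
Q = Σ qᵢ = 17.05 m³/s

17.0 m³/s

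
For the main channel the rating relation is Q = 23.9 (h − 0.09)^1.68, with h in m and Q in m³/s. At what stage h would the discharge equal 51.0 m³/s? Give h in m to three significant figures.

1.66 m

h − h₀ = (Q/C)^(1/b) = (51.0/23.9)^(1/1.68) = 1.570 m
h = 0.09 + 1.570 = 1.660 m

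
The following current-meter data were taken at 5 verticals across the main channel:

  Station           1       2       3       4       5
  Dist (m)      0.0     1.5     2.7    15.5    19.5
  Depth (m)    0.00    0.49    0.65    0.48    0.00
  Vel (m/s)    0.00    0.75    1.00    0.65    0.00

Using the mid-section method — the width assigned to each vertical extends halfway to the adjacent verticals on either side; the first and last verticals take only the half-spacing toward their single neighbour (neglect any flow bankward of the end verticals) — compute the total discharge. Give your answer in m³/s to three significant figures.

7.67 m³/s

w_2 = (2.7 − 0.0)/2 = 1.35 m; q_2 = 0.75 × 0.49 × 1.35 = 0.4961 m³/s
w_3 = (15.5 − 1.5)/2 = 7 m; q_3 = 1.00 × 0.65 × 7 = 4.550 m³/s
w_4 = (19.5 − 2.7)/2 = 8.4 m; q_4 = 0.65 × 0.48 × 8.4 = 2.621 m³/s
Stations 1, 5 contribute zero (depth or velocity is 0).
Q = Σ qᵢ = 7.667 m³/s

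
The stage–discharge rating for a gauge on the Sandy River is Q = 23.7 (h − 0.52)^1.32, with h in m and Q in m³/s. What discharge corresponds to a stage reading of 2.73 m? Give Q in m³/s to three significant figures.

67.5 m³/s

Q = 23.7 × (2.73 − 0.52)^1.32 = 23.7 × 2.21^1.32 = 67.51 m³/s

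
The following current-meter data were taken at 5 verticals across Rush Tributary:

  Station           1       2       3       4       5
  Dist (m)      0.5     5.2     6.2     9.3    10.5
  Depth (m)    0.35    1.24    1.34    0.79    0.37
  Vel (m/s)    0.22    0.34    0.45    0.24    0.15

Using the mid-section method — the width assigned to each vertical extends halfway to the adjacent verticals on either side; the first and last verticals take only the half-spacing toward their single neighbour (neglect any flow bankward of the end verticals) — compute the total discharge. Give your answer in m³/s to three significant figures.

w_1 = (5.2 − 0.5)/2 = 2.35 m; q_1 = 0.22 × 0.35 × 2.35 = 0.1810 m³/s
w_2 = (6.2 − 0.5)/2 = 2.85 m; q_2 = 0.34 × 1.24 × 2.85 = 1.202 m³/s
w_3 = (9.3 − 5.2)/2 = 2.05 m; q_3 = 0.45 × 1.34 × 2.05 = 1.236 m³/s
w_4 = (10.5 − 6.2)/2 = 2.15 m; q_4 = 0.24 × 0.79 × 2.15 = 0.4076 m³/s
w_5 = (10.5 − 9.3)/2 = 0.6 m; q_5 = 0.15 × 0.37 × 0.6 = 0.03330 m³/s
Q = Σ qᵢ = 3.060 m³/s

3.06 m³/s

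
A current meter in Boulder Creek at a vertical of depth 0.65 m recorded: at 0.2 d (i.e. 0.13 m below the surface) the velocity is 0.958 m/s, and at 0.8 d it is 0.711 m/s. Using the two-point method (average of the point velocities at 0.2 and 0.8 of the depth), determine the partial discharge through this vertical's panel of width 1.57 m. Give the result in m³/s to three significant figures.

v̄ = (0.958 + 0.711) / 2 = 0.8345 m/s
q = v̄ × d × w = 0.8345 × 0.65 × 1.57 = 0.8516 m³/s

0.852 m³/s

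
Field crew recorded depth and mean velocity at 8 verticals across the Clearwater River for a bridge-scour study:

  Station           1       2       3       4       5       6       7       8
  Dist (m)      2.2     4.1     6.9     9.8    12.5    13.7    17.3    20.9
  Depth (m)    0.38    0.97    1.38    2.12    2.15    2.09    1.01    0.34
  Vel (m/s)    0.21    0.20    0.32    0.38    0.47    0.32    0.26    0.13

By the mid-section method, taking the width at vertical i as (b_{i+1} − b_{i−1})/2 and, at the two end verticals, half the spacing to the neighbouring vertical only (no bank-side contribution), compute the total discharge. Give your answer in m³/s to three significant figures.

8.65 m³/s

w_1 = (4.1 − 2.2)/2 = 0.95 m; q_1 = 0.21 × 0.38 × 0.95 = 0.07581 m³/s
w_2 = (6.9 − 2.2)/2 = 2.35 m; q_2 = 0.20 × 0.97 × 2.35 = 0.4559 m³/s
w_3 = (9.8 − 4.1)/2 = 2.85 m; q_3 = 0.32 × 1.38 × 2.85 = 1.259 m³/s
w_4 = (12.5 − 6.9)/2 = 2.8 m; q_4 = 0.38 × 2.12 × 2.8 = 2.256 m³/s
w_5 = (13.7 − 9.8)/2 = 1.95 m; q_5 = 0.47 × 2.15 × 1.95 = 1.970 m³/s
w_6 = (17.3 − 12.5)/2 = 2.4 m; q_6 = 0.32 × 2.09 × 2.4 = 1.605 m³/s
w_7 = (20.9 − 13.7)/2 = 3.6 m; q_7 = 0.26 × 1.01 × 3.6 = 0.9454 m³/s
w_8 = (20.9 − 17.3)/2 = 1.8 m; q_8 = 0.13 × 0.34 × 1.8 = 0.07956 m³/s
Q = Σ qᵢ = 8.646 m³/s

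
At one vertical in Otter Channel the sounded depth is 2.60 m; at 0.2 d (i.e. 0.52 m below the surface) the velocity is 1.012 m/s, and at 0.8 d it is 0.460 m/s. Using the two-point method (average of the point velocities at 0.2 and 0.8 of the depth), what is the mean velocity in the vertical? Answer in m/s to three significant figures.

v̄ = (1.012 + 0.460) / 2 = 0.7360 m/s

0.736 m/s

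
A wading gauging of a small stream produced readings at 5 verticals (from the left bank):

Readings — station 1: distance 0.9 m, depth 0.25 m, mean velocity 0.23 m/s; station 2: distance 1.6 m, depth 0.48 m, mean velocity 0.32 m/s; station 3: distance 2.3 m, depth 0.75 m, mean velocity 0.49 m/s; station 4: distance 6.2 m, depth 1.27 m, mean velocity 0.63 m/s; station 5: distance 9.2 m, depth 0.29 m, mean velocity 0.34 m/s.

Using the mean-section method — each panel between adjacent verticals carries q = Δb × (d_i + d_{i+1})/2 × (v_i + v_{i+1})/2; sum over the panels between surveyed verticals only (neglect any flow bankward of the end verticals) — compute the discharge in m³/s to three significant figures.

Panel 1-2: Δb = 0.7 m, d̄ = (0.25+0.48)/2 = 0.365, v̄ = (0.23+0.32)/2 = 0.275 → q = 0.7×0.365×0.275 = 0.07026 m³/s
Panel 2-3: Δb = 0.7 m, d̄ = (0.48+0.75)/2 = 0.615, v̄ = (0.32+0.49)/2 = 0.405 → q = 0.7×0.615×0.405 = 0.1744 m³/s
Panel 3-4: Δb = 3.9 m, d̄ = (0.75+1.27)/2 = 1.01, v̄ = (0.49+0.63)/2 = 0.56 → q = 3.9×1.01×0.56 = 2.206 m³/s
Panel 4-5: Δb = 3 m, d̄ = (1.27+0.29)/2 = 0.78, v̄ = (0.63+0.34)/2 = 0.485 → q = 3×0.78×0.485 = 1.135 m³/s
Q = Σ q = 3.585 m³/s

3.59 m³/s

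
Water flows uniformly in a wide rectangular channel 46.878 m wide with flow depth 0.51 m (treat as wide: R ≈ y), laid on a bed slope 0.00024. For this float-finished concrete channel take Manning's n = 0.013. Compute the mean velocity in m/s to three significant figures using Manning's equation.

0.761 m/s

A = b·y = 46.878 × 0.51 = 23.91 m²
Wide channel: R ≈ y = 0.51 m
Q = (1/n)·A·R^(2/3)·S^(1/2) = (1/0.013) × 23.91 × 0.5100^(2/3) × 0.00024^(1/2) = 18.19 m³/s
V = Q/A = 18.19/23.91 = 0.7607 m/s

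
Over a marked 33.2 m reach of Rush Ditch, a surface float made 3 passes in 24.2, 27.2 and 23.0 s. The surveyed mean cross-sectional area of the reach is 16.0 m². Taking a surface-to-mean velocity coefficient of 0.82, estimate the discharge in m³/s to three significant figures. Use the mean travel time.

t̄ = (24.2 + 27.2 + 23.0) / 3 = 24.8 s
v_surface = L / t̄ = 33.2 / 24.8 = 1.339 m/s
v_mean = 0.82 × 1.339 = 1.098 m/s
Q = A × v_mean = 16.0 × 1.098 = 17.56 m³/s

17.6 m³/s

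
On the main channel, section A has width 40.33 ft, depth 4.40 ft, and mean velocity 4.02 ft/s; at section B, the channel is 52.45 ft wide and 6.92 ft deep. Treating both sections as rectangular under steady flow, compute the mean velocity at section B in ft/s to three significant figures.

Q = A₁V₁ = (40.33×4.40) × 4.02 = 713.4 ft³/s
A₂ = 52.45 × 6.92 = 363.0 ft²
V₂ = Q/A₂ = 713.4/363.0 = 1.965 ft/s

1.97 ft/s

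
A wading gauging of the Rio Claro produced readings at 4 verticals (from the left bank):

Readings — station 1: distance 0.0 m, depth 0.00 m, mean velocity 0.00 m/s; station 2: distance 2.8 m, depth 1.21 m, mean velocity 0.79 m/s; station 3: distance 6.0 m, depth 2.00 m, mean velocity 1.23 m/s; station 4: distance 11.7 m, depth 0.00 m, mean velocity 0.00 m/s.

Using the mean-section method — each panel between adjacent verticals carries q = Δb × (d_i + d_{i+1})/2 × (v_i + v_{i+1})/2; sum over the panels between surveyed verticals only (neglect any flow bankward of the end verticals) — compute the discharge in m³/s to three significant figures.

9.36 m³/s

Panel 1-2: Δb = 2.8 m, d̄ = (0.00+1.21)/2 = 0.605, v̄ = (0.00+0.79)/2 = 0.395 → q = 2.8×0.605×0.395 = 0.6691 m³/s
Panel 2-3: Δb = 3.2 m, d̄ = (1.21+2.00)/2 = 1.605, v̄ = (0.79+1.23)/2 = 1.01 → q = 3.2×1.605×1.01 = 5.187 m³/s
Panel 3-4: Δb = 5.7 m, d̄ = (2.00+0.00)/2 = 1, v̄ = (1.23+0.00)/2 = 0.615 → q = 5.7×1×0.615 = 3.506 m³/s
Q = Σ q = 9.362 m³/s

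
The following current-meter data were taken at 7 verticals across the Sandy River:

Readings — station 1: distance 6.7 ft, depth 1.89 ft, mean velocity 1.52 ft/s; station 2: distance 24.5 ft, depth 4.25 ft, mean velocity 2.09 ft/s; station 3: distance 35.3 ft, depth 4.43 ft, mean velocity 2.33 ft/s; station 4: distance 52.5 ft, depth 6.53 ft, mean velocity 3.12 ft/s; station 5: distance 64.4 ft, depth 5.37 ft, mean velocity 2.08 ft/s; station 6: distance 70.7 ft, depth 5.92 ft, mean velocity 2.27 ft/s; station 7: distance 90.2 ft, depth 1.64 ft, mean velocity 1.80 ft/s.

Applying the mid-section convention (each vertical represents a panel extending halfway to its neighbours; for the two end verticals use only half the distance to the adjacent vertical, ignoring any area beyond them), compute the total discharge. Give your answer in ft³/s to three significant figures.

897 ft³/s

w_1 = (24.5 − 6.7)/2 = 8.9 ft; q_1 = 1.52 × 1.89 × 8.9 = 25.57 ft³/s
w_2 = (35.3 − 6.7)/2 = 14.3 ft; q_2 = 2.09 × 4.25 × 14.3 = 127.0 ft³/s
w_3 = (52.5 − 24.5)/2 = 14 ft; q_3 = 2.33 × 4.43 × 14 = 144.5 ft³/s
w_4 = (64.4 − 35.3)/2 = 14.55 ft; q_4 = 3.12 × 6.53 × 14.55 = 296.4 ft³/s
w_5 = (70.7 − 52.5)/2 = 9.1 ft; q_5 = 2.08 × 5.37 × 9.1 = 101.6 ft³/s
w_6 = (90.2 − 64.4)/2 = 12.9 ft; q_6 = 2.27 × 5.92 × 12.9 = 173.4 ft³/s
w_7 = (90.2 − 70.7)/2 = 9.75 ft; q_7 = 1.80 × 1.64 × 9.75 = 28.78 ft³/s
Q = Σ qᵢ = 897.3 ft³/s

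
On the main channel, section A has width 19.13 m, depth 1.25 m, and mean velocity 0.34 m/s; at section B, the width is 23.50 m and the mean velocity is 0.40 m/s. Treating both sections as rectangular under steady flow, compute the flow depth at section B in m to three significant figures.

0.865 m

Q = A₁V₁ = (19.13×1.25) × 0.34 = 8.130 m³/s
d₂ = Q/(b₂ V₂) = 8.130/(23.50×0.40) = 0.8649 m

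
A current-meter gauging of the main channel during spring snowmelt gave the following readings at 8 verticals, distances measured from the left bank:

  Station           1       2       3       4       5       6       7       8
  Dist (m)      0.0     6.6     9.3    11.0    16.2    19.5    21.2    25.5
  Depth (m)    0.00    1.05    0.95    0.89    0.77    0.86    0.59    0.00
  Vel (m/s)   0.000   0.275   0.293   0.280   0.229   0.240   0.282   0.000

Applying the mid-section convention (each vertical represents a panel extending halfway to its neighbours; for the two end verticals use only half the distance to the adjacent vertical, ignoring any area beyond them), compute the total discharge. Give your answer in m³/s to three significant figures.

4.58 m³/s

w_2 = (9.3 − 0.0)/2 = 4.65 m; q_2 = 0.275 × 1.05 × 4.65 = 1.343 m³/s
w_3 = (11.0 − 6.6)/2 = 2.2 m; q_3 = 0.293 × 0.95 × 2.2 = 0.6124 m³/s
w_4 = (16.2 − 9.3)/2 = 3.45 m; q_4 = 0.280 × 0.89 × 3.45 = 0.8597 m³/s
w_5 = (19.5 − 11.0)/2 = 4.25 m; q_5 = 0.229 × 0.77 × 4.25 = 0.7494 m³/s
w_6 = (21.2 − 16.2)/2 = 2.5 m; q_6 = 0.240 × 0.86 × 2.5 = 0.5160 m³/s
w_7 = (25.5 − 19.5)/2 = 3 m; q_7 = 0.282 × 0.59 × 3 = 0.4991 m³/s
Stations 1, 8 contribute zero (depth or velocity is 0).
Q = Σ qᵢ = 4.579 m³/s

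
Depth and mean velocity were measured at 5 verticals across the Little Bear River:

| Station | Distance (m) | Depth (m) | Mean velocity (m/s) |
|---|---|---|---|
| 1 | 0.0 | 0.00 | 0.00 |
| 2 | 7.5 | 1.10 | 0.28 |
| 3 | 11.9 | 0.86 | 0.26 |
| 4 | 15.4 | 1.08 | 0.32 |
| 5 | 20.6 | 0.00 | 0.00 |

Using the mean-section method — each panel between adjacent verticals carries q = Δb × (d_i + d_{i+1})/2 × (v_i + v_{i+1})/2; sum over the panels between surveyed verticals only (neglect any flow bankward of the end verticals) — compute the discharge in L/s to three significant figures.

Panel 1-2: Δb = 7.5 m, d̄ = (0.00+1.10)/2 = 0.55, v̄ = (0.00+0.28)/2 = 0.14 → q = 7.5×0.55×0.14 = 0.5775 m³/s
Panel 2-3: Δb = 4.4 m, d̄ = (1.10+0.86)/2 = 0.98, v̄ = (0.28+0.26)/2 = 0.27 → q = 4.4×0.98×0.27 = 1.164 m³/s
Panel 3-4: Δb = 3.5 m, d̄ = (0.86+1.08)/2 = 0.97, v̄ = (0.26+0.32)/2 = 0.29 → q = 3.5×0.97×0.29 = 0.9846 m³/s
Panel 4-5: Δb = 5.2 m, d̄ = (1.08+0.00)/2 = 0.54, v̄ = (0.32+0.00)/2 = 0.16 → q = 5.2×0.54×0.16 = 0.4493 m³/s
Q = Σ q = 3.176 m³/s
= 3.176 × 1000 = 3176 L/s

3180 L/s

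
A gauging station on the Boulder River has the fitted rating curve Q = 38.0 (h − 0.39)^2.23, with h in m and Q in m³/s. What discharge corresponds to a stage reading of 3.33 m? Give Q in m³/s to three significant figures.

Q = 38.0 × (3.33 − 0.39)^2.23 = 38.0 × 2.94^2.23 = 420.9 m³/s

421 m³/s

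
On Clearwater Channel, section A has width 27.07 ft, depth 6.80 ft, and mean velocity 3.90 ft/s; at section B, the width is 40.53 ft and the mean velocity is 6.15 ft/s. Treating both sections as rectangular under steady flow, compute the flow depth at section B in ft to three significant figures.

2.88 ft

Q = A₁V₁ = (27.07×6.80) × 3.90 = 717.9 ft³/s
d₂ = Q/(b₂ V₂) = 717.9/(40.53×6.15) = 2.880 ft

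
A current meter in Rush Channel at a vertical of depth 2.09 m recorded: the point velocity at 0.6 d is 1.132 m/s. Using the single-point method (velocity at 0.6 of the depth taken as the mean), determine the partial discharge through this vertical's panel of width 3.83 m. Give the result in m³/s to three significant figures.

9.06 m³/s

v̄ = v₀.₆ = 1.132 m/s
q = v̄ × d × w = 1.132 × 2.09 × 3.83 = 9.061 m³/s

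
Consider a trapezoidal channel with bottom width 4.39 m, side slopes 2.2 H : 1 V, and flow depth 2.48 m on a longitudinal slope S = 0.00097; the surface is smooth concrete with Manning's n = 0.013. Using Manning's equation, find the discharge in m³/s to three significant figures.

A = (b + z·y)·y = (4.39 + 2.2×2.48)×2.48 = 24.42 m²
P = b + 2y√(1+z²) = 4.39 + 2×2.48×√(1+2.2²) = 16.38 m
R = A/P = 24.42/16.38 = 1.491 m
Q = (1/n)·A·R^(2/3)·S^(1/2) = (1/0.013) × 24.42 × 1.491^(2/3) × 0.00097^(1/2) = 76.35 m³/s

76.4 m³/s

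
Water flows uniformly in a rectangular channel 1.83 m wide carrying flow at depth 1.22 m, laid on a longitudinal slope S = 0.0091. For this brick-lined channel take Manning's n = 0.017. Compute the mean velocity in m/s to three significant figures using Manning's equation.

A = b·y = 1.83 × 1.22 = 2.233 m²
P = b + 2y = 1.83 + 2×1.22 = 4.270 m
R = A/P = 2.233/4.270 = 0.5229 m
Q = (1/n)·A·R^(2/3)·S^(1/2) = (1/0.017) × 2.233 × 0.5229^(2/3) × 0.0091^(1/2) = 8.131 m³/s
V = Q/A = 8.131/2.233 = 3.642 m/s

3.64 m/s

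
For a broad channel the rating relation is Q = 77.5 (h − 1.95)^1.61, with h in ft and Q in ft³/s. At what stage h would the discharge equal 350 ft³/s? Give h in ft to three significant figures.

4.50 ft

h − h₀ = (Q/C)^(1/b) = (350/77.5)^(1/1.61) = 2.551 ft
h = 1.95 + 2.551 = 4.501 ft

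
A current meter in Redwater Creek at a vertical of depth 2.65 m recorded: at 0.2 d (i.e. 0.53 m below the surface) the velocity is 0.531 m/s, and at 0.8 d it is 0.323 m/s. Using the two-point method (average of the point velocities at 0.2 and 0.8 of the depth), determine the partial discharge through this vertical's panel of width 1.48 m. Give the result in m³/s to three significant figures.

v̄ = (0.531 + 0.323) / 2 = 0.4270 m/s
q = v̄ × d × w = 0.4270 × 2.65 × 1.48 = 1.675 m³/s

1.67 m³/s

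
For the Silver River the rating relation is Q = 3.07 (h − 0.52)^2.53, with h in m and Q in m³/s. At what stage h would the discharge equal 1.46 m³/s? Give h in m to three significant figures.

1.27 m

h − h₀ = (Q/C)^(1/b) = (1.46/3.07)^(1/2.53) = 0.7454 m
h = 0.52 + 0.7454 = 1.265 m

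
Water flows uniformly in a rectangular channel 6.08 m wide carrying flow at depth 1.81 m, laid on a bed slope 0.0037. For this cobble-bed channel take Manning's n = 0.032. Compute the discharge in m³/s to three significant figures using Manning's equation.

A = b·y = 6.08 × 1.81 = 11.00 m²
P = b + 2y = 6.08 + 2×1.81 = 9.700 m
R = A/P = 11.00/9.700 = 1.135 m
Q = (1/n)·A·R^(2/3)·S^(1/2) = (1/0.032) × 11.00 × 1.135^(2/3) × 0.0037^(1/2) = 22.75 m³/s

22.8 m³/s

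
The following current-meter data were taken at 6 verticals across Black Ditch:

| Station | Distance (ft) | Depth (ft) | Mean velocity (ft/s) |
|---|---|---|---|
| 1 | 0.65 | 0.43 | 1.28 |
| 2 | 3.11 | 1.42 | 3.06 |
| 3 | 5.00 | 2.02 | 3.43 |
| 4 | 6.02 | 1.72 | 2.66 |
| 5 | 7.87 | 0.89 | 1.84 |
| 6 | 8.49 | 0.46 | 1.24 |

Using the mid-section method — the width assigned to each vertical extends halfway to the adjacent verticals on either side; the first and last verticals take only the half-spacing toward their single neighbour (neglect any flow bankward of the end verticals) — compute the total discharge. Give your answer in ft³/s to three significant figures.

29.0 ft³/s

w_1 = (3.11 − 0.65)/2 = 1.23 ft; q_1 = 1.28 × 0.43 × 1.23 = 0.6770 ft³/s
w_2 = (5.00 − 0.65)/2 = 2.175 ft; q_2 = 3.06 × 1.42 × 2.175 = 9.451 ft³/s
w_3 = (6.02 − 3.11)/2 = 1.455 ft; q_3 = 3.43 × 2.02 × 1.455 = 10.08 ft³/s
w_4 = (7.87 − 5.00)/2 = 1.435 ft; q_4 = 2.66 × 1.72 × 1.435 = 6.565 ft³/s
w_5 = (8.49 − 6.02)/2 = 1.235 ft; q_5 = 1.84 × 0.89 × 1.235 = 2.022 ft³/s
w_6 = (8.49 − 7.87)/2 = 0.31 ft; q_6 = 1.24 × 0.46 × 0.31 = 0.1768 ft³/s
Q = Σ qᵢ = 28.97 ft³/s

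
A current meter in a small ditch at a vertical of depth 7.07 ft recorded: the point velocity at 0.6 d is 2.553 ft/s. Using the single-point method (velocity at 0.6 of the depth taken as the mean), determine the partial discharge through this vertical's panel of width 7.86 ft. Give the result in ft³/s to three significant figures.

v̄ = v₀.₆ = 2.553 ft/s
q = v̄ × d × w = 2.553 × 7.07 × 7.86 = 141.9 ft³/s

142 ft³/s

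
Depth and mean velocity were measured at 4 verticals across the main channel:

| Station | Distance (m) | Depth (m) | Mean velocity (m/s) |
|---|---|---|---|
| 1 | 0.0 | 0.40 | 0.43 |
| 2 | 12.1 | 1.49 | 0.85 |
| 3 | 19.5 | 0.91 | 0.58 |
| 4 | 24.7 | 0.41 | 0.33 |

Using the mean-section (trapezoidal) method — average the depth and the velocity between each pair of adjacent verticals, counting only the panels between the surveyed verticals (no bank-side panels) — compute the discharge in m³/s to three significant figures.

Panel 1-2: Δb = 12.1 m, d̄ = (0.40+1.49)/2 = 0.945, v̄ = (0.43+0.85)/2 = 0.64 → q = 12.1×0.945×0.64 = 7.318 m³/s
Panel 2-3: Δb = 7.4 m, d̄ = (1.49+0.91)/2 = 1.2, v̄ = (0.85+0.58)/2 = 0.715 → q = 7.4×1.2×0.715 = 6.349 m³/s
Panel 3-4: Δb = 5.2 m, d̄ = (0.91+0.41)/2 = 0.66, v̄ = (0.58+0.33)/2 = 0.455 → q = 5.2×0.66×0.455 = 1.562 m³/s
Q = Σ q = 15.23 m³/s

15.2 m³/s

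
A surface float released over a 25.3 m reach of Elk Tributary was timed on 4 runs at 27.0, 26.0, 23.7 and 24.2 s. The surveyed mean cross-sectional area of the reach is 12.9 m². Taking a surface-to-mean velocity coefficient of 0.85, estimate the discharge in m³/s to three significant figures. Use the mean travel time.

t̄ = (27.0 + 26.0 + 23.7 + 24.2) / 4 = 25.225 s
v_surface = L / t̄ = 25.3 / 25.225 = 1.003 m/s
v_mean = 0.85 × 1.003 = 0.8525 m/s
Q = A × v_mean = 12.9 × 0.8525 = 11.00 m³/s

11.0 m³/s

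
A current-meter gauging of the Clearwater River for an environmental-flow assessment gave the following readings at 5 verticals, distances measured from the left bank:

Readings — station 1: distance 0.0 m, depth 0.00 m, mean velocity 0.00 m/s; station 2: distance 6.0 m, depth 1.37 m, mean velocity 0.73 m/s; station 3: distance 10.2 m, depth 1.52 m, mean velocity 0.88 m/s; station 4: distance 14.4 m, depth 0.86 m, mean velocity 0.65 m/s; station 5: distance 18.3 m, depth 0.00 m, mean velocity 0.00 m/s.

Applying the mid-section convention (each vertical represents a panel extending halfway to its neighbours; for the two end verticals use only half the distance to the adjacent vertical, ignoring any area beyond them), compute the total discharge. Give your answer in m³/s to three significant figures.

13.0 m³/s

w_2 = (10.2 − 0.0)/2 = 5.1 m; q_2 = 0.73 × 1.37 × 5.1 = 5.101 m³/s
w_3 = (14.4 − 6.0)/2 = 4.2 m; q_3 = 0.88 × 1.52 × 4.2 = 5.618 m³/s
w_4 = (18.3 − 10.2)/2 = 4.05 m; q_4 = 0.65 × 0.86 × 4.05 = 2.264 m³/s
Stations 1, 5 contribute zero (depth or velocity is 0).
Q = Σ qᵢ = 12.98 m³/s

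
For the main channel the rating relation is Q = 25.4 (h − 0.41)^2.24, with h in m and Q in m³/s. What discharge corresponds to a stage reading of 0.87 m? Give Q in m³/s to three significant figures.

4.46 m³/s

Q = 25.4 × (0.87 − 0.41)^2.24 = 25.4 × 0.46^2.24 = 4.461 m³/s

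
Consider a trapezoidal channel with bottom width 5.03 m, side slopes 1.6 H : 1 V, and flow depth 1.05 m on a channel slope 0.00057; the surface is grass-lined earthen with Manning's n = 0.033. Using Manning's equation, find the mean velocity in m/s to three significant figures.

A = (b + z·y)·y = (5.03 + 1.6×1.05)×1.05 = 7.046 m²
P = b + 2y√(1+z²) = 5.03 + 2×1.05×√(1+1.6²) = 8.992 m
R = A/P = 7.046/8.992 = 0.7835 m
Q = (1/n)·A·R^(2/3)·S^(1/2) = (1/0.033) × 7.046 × 0.7835^(2/3) × 0.00057^(1/2) = 4.332 m³/s
V = Q/A = 4.332/7.046 = 0.6149 m/s

0.615 m/s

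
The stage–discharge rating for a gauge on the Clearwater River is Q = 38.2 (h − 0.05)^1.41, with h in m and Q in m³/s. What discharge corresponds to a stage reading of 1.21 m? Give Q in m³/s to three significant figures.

Q = 38.2 × (1.21 − 0.05)^1.41 = 38.2 × 1.16^1.41 = 47.09 m³/s

47.1 m³/s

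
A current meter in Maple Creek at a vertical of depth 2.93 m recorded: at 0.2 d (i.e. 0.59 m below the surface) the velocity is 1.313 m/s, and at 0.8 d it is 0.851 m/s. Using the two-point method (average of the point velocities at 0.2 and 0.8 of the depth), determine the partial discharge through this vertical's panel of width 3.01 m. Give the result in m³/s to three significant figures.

9.54 m³/s

v̄ = (1.313 + 0.851) / 2 = 1.082 m/s
q = v̄ × d × w = 1.082 × 2.93 × 3.01 = 9.542 m³/s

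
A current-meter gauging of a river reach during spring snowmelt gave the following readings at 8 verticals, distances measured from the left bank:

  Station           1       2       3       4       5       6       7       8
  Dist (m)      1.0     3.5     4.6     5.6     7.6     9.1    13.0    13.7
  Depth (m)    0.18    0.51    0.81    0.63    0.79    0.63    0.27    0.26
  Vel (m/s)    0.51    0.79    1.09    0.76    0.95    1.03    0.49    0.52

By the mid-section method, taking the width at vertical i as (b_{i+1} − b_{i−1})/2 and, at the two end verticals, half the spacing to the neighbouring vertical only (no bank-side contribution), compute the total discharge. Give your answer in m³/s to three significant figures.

5.90 m³/s

w_1 = (3.5 − 1.0)/2 = 1.25 m; q_1 = 0.51 × 0.18 × 1.25 = 0.1148 m³/s
w_2 = (4.6 − 1.0)/2 = 1.8 m; q_2 = 0.79 × 0.51 × 1.8 = 0.7252 m³/s
w_3 = (5.6 − 3.5)/2 = 1.05 m; q_3 = 1.09 × 0.81 × 1.05 = 0.9270 m³/s
w_4 = (7.6 − 4.6)/2 = 1.5 m; q_4 = 0.76 × 0.63 × 1.5 = 0.7182 m³/s
w_5 = (9.1 − 5.6)/2 = 1.75 m; q_5 = 0.95 × 0.79 × 1.75 = 1.313 m³/s
w_6 = (13.0 − 7.6)/2 = 2.7 m; q_6 = 1.03 × 0.63 × 2.7 = 1.752 m³/s
w_7 = (13.7 − 9.1)/2 = 2.3 m; q_7 = 0.49 × 0.27 × 2.3 = 0.3043 m³/s
w_8 = (13.7 − 13.0)/2 = 0.35 m; q_8 = 0.52 × 0.26 × 0.35 = 0.04732 m³/s
Q = Σ qᵢ = 5.902 m³/s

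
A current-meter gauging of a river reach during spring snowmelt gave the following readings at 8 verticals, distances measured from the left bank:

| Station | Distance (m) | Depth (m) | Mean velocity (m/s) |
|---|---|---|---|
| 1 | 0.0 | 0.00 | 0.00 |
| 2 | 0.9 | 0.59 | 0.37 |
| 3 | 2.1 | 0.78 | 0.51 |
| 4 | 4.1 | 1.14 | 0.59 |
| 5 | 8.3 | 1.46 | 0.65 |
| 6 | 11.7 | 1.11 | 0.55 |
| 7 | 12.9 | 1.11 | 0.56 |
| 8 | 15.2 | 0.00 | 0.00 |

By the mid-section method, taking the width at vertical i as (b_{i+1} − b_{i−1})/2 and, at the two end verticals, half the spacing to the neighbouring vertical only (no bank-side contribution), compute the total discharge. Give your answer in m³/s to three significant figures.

w_2 = (2.1 − 0.0)/2 = 1.05 m; q_2 = 0.37 × 0.59 × 1.05 = 0.2292 m³/s
w_3 = (4.1 − 0.9)/2 = 1.6 m; q_3 = 0.51 × 0.78 × 1.6 = 0.6365 m³/s
w_4 = (8.3 − 2.1)/2 = 3.1 m; q_4 = 0.59 × 1.14 × 3.1 = 2.085 m³/s
w_5 = (11.7 − 4.1)/2 = 3.8 m; q_5 = 0.65 × 1.46 × 3.8 = 3.606 m³/s
w_6 = (12.9 − 8.3)/2 = 2.3 m; q_6 = 0.55 × 1.11 × 2.3 = 1.404 m³/s
w_7 = (15.2 − 11.7)/2 = 1.75 m; q_7 = 0.56 × 1.11 × 1.75 = 1.088 m³/s
Stations 1, 8 contribute zero (depth or velocity is 0).
Q = Σ qᵢ = 9.049 m³/s

9.05 m³/s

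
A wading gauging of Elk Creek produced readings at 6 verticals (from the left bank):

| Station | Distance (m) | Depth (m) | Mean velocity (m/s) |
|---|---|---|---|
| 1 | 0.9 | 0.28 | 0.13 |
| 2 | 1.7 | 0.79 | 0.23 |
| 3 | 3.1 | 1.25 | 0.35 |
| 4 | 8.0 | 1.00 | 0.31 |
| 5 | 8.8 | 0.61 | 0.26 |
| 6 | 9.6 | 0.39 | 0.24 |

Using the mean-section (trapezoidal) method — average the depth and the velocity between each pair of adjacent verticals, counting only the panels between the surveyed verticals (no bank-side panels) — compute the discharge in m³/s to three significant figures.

Panel 1-2: Δb = 0.8 m, d̄ = (0.28+0.79)/2 = 0.535, v̄ = (0.13+0.23)/2 = 0.18 → q = 0.8×0.535×0.18 = 0.07704 m³/s
Panel 2-3: Δb = 1.4 m, d̄ = (0.79+1.25)/2 = 1.02, v̄ = (0.23+0.35)/2 = 0.29 → q = 1.4×1.02×0.29 = 0.4141 m³/s
Panel 3-4: Δb = 4.9 m, d̄ = (1.25+1.00)/2 = 1.125, v̄ = (0.35+0.31)/2 = 0.33 → q = 4.9×1.125×0.33 = 1.819 m³/s
Panel 4-5: Δb = 0.8 m, d̄ = (1.00+0.61)/2 = 0.805, v̄ = (0.31+0.26)/2 = 0.285 → q = 0.8×0.805×0.285 = 0.1835 m³/s
Panel 5-6: Δb = 0.8 m, d̄ = (0.61+0.39)/2 = 0.5, v̄ = (0.26+0.24)/2 = 0.25 → q = 0.8×0.5×0.25 = 0.1000 m³/s
Q = Σ q = 2.594 m³/s

2.59 m³/s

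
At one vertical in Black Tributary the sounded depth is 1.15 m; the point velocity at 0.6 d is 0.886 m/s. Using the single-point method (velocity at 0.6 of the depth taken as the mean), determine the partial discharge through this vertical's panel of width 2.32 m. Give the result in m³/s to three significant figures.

2.36 m³/s

v̄ = v₀.₆ = 0.886 m/s
q = v̄ × d × w = 0.8860 × 1.15 × 2.32 = 2.364 m³/s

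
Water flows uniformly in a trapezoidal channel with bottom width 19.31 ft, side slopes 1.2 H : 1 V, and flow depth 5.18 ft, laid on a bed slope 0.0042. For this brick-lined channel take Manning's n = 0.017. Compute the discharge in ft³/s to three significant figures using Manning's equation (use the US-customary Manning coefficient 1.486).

A = (b + z·y)·y = (19.31 + 1.2×5.18)×5.18 = 132.2 ft²
P = b + 2y√(1+z²) = 19.31 + 2×5.18×√(1+1.2²) = 35.49 ft
R = A/P = 132.2/35.49 = 3.725 ft
Q = (1.486/n)·A·R^(2/3)·S^(1/2) = (1.486/0.017) × 132.2 × 3.725^(2/3) × 0.0042^(1/2) = 1800 ft³/s

1800 ft³/s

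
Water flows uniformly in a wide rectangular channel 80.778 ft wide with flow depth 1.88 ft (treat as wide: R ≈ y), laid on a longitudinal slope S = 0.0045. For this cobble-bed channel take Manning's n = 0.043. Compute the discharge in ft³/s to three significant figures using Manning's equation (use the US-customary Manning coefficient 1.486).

A = b·y = 80.778 × 1.88 = 151.9 ft²
Wide channel: R ≈ y = 1.88 ft
Q = (1.486/n)·A·R^(2/3)·S^(1/2) = (1.486/0.043) × 151.9 × 1.880^(2/3) × 0.0045^(1/2) = 536.3 ft³/s

536 ft³/s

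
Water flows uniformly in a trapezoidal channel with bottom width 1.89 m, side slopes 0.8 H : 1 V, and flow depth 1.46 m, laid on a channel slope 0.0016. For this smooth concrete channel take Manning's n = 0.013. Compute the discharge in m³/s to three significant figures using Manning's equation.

A = (b + z·y)·y = (1.89 + 0.8×1.46)×1.46 = 4.465 m²
P = b + 2y√(1+z²) = 1.89 + 2×1.46×√(1+0.8²) = 5.629 m
R = A/P = 4.465/5.629 = 0.7931 m
Q = (1/n)·A·R^(2/3)·S^(1/2) = (1/0.013) × 4.465 × 0.7931^(2/3) × 0.0016^(1/2) = 11.77 m³/s

11.8 m³/s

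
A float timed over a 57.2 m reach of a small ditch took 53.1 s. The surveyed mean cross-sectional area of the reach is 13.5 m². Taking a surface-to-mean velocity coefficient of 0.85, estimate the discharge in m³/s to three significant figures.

v_surface = L / t̄ = 57.2 / 53.1 = 1.077 m/s
v_mean = 0.85 × 1.077 = 0.9156 m/s
Q = A × v_mean = 13.5 × 0.9156 = 12.36 m³/s

12.4 m³/s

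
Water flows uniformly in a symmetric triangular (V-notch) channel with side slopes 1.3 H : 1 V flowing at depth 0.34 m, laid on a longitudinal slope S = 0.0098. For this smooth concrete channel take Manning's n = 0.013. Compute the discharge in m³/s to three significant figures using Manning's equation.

0.301 m³/s

A = z·y² = 1.3×0.34² = 0.1503 m²
P = 2y√(1+z²) = 2×0.34×√(1+1.3²) = 1.115 m
R = A/P = 0.1503/1.115 = 0.1347 m
Q = (1/n)·A·R^(2/3)·S^(1/2) = (1/0.013) × 0.1503 × 0.1347^(2/3) × 0.0098^(1/2) = 0.3008 m³/s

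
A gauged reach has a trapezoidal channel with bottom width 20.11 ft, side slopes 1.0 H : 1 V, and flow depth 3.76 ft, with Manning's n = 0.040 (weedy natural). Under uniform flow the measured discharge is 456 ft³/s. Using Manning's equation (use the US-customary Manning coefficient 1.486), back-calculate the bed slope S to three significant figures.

A = (b + z·y)·y = (20.11 + 1.0×3.76)×3.76 = 89.75 ft²
P = b + 2y√(1+z²) = 20.11 + 2×3.76×√(1+1.0²) = 30.74 ft
R = A/P = 89.75/30.74 = 2.919 ft
S = (Q·n / (1.486·A·R^(2/3)))² = (456×0.040 / (1.486×89.75×2.043))² = 0.004483

0.00448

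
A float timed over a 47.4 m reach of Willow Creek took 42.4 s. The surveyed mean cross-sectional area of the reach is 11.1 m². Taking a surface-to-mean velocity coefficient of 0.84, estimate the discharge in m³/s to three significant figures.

v_surface = L / t̄ = 47.4 / 42.4 = 1.118 m/s
v_mean = 0.84 × 1.118 = 0.9391 m/s
Q = A × v_mean = 11.1 × 0.9391 = 10.42 m³/s

10.4 m³/s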